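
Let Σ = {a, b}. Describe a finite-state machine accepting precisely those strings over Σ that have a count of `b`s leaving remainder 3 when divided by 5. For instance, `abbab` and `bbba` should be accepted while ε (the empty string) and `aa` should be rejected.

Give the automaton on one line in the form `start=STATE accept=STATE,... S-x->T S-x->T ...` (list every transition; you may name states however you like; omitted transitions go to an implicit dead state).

Keep the running count of `b`s modulo 5: each `b` advances along the cycle q0 → q1 → q2 → q3 → q4 → q0 while other symbols loop. Accept at q3.
        a   b  
>  q0   q0  q1 
   q1   q1  q2 
   q2   q2  q3 
 * q3   q3  q4 
   q4   q4  q0 
(> = start, * = accepting)

start=q0 accept=q3 q0-a->q0 q0-b->q1 q1-a->q1 q1-b->q2 q2-a->q2 q2-b->q3 q3-a->q3 q3-b->q4 q4-a->q4 q4-b->q0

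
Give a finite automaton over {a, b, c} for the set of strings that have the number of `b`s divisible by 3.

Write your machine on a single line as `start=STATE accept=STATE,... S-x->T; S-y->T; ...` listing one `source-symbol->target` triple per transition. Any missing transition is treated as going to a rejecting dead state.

Keep the running count of `b`s modulo 3: each `b` advances along the cycle q0 → q1 → q2 → q0 while other symbols loop. Accept at q0.
With 3 states:
        a   b   c  
>* q0   q0  q1  q0 
   q1   q1  q2  q1 
   q2   q2  q0  q2 
(> = start, * = accepting)

start=q0; accept=q0; q0-a->q0; q0-b->q1; q0-c->q0; q1-a->q1; q1-b->q2; q1-c->q1; q2-a->q2; q2-b->q0; q2-c->q2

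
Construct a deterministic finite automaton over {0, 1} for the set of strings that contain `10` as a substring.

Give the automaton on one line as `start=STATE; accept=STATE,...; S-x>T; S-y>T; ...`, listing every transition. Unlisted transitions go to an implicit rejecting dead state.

States s0..s1 record the length of the longest prefix of `10` that matches the current input suffix. Reaching s2 means `10` has been seen, and we stay there forever. Accept from s2.
        0   1  
>  s0   s0  s1 
   s1   s2  s1 
 * s2   s2  s2 
(> = start, * = accepting)

start=s0; accept=s2; s0-0>s0; s0-1>s1; s1-0>s2; s1-1>s1; s2-0>s2; s2-1>s2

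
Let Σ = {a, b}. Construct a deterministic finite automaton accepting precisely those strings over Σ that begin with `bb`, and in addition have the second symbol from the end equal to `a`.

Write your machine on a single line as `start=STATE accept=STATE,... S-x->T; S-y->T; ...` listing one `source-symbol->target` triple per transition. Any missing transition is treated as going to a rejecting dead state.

Run two small machines in parallel and take their product. One (4 states) tracks whether the input so far still matches the prefix `bb`; the other (7 states) tracks the last 2 symbols read. Each combined state is a pair, one component from each; accept when both components accept.
          a    b  
>  s0     s1   s2 
   s1     s3   s4 
   s2     s5   s6 
   s3     s3   s4 
   s4     s5   s7 
   s5     s3   s4 
   s6     s8   s6 
   s7     s5   s7 
   s8     s9  s10 
 * s9     s9  s10 
 * s10    s8   s6 
(> = start, * = accepting)

start=s0; accept=s9,s10; s0-a->s1; s0-b->s2; s1-a->s3; s1-b->s4; s2-a->s5; s2-b->s6; s3-a->s3; s3-b->s4; s4-a->s5; s4-b->s7; s5-a->s3; s5-b->s4; s6-a->s8; s6-b->s6; s7-a->s5; s7-b->s7; s8-a->s9; s8-b->s10; s9-a->s9; s9-b->s10; s10-a->s8; s10-b->s6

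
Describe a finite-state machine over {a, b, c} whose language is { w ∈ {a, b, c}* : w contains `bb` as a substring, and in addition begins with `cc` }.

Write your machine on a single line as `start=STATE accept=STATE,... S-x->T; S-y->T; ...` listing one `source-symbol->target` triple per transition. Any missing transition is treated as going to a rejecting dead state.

Run two small machines in parallel and take their product. The first has 3 states tracking whether and how much of `bb` has been seen; the second has 4 states tracking whether the input so far still matches the prefix `cc`. A product state is a pair (one from each), accepting exactly when both do.
8 states suffice.
        a   b   c  
>  q0   q1  q2  q3 
   q1   q1  q2  q1 
   q2   q1  q4  q1 
   q3   q1  q2  q5 
   q4   q4  q4  q4 
   q5   q5  q6  q5 
   q6   q5  q7  q5 
 * q7   q7  q7  q7 
(> = start, * = accepting)

start=q0; accept=q7; q0-a->q1; q0-b->q2; q0-c->q3; q1-a->q1; q1-b->q2; q1-c->q1; q2-a->q1; q2-b->q4; q2-c->q1; q3-a->q1; q3-b->q2; q3-c->q5; q4-a->q4; q4-b->q4; q4-c->q4; q5-a->q5; q5-b->q6; q5-c->q5; q6-a->q5; q6-b->q7; q6-c->q5; q7-a->q7; q7-b->q7; q7-c->q7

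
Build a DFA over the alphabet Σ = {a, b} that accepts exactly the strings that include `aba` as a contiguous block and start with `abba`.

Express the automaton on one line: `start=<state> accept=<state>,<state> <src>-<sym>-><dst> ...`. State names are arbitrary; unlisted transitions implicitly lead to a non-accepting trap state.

start=S0 accept=S10 S0-a->S1 S0-b->S2 S1-a->S3 S1-b->S4 S2-a->S3 S2-b->S2 S3-a->S3 S3-b->S5 S4-a->S6 S4-b->S7 S5-a->S6 S5-b->S2 S6-a->S6 S6-b->S6 S7-a->S8 S7-b->S2 S8-a->S8 S8-b->S9 S9-a->S10 S9-b->S11 S10-a->S10 S10-b->S10 S11-a->S8 S11-b->S11

Run two small machines in parallel and take their product. One (4 states) tracks whether and how much of `aba` has been seen; the other (6 states) tracks whether the input so far still matches the prefix `abba`. Each combined state is a pair, one component from each; accept when both components accept.
12 states suffice.
          a    b  
>  S0     S1   S2 
   S1     S3   S4 
   S2     S3   S2 
   S3     S3   S5 
   S4     S6   S7 
   S5     S6   S2 
   S6     S6   S6 
   S7     S8   S2 
   S8     S8   S9 
   S9    S10  S11 
 * S10   S10  S10 
   S11    S8  S11 
(> = start, * = accepting)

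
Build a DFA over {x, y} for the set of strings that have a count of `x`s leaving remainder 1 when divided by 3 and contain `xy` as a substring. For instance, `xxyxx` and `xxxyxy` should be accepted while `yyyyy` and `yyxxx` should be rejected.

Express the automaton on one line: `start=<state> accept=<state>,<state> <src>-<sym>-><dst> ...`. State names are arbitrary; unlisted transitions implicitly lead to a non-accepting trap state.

start=A accept=D A-x->B A-y->A B-x->C B-y->D C-x->E C-y->F D-x->F D-y->D E-x->B E-y->G F-x->G F-y->F G-x->D G-y->G

Handle the two conditions separately and then intersect. The first has 3 states tracking the count of `x`s modulo 3; the second has 3 states tracking whether and how much of `xy` has been seen. A product state is a pair (one from each), accepting exactly when both do.
With 7 states:
       x  y 
>  A   B  A 
   B   C  D 
   C   E  F 
 * D   F  D 
   E   B  G 
   F   G  F 
   G   D  G 
(> = start, * = accepting)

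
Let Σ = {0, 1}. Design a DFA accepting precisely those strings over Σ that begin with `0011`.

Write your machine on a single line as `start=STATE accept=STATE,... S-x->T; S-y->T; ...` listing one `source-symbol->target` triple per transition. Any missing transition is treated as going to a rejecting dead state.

start=A; accept=E; A-0->B; A-1->F; B-0->C; B-1->F; C-0->F; C-1->D; D-0->F; D-1->E; E-0->E; E-1->E; F-0->F; F-1->F

Check the first 4 symbols one by one: A through D record how many have matched `0011` so far; any wrong symbol goes to the dead state F. After all 4 match we enter the accepting sink E.
A 6-state machine:
       0  1 
>  A   B  F 
   B   C  F 
   C   F  D 
   D   F  E 
 * E   E  E 
   F   F  F 
(> = start, * = accepting)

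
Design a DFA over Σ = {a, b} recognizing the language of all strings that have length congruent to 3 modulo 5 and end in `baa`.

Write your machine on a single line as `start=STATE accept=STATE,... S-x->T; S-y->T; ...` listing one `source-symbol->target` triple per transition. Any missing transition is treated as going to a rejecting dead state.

Handle the two conditions separately and then intersect. The first has 5 states tracking the input length modulo 5; the second has 4 states tracking how much of the suffix `baa` has currently been matched. A product state is a pair (one from each), accepting exactly when both do.
With 20 states:
          a    b  
>  q0     q1   q2 
   q1     q3   q4 
   q2     q5   q4 
   q3     q6   q7 
   q4     q8   q7 
   q5     q9   q7 
   q6    q10  q11 
   q7    q12  q11 
   q8    q13  q11 
 * q9    q10  q11 
   q10    q0  q14 
   q11   q15  q14 
   q12   q16  q14 
   q13    q0  q14 
   q14   q17   q2 
   q15   q18   q2 
   q16    q1   q2 
   q17   q19   q4 
   q18    q3   q4 
   q19    q6   q7 
(> = start, * = accepting)

start=q0; accept=q9; q0-a->q1; q0-b->q2; q1-a->q3; q1-b->q4; q2-a->q5; q2-b->q4; q3-a->q6; q3-b->q7; q4-a->q8; q4-b->q7; q5-a->q9; q5-b->q7; q6-a->q10; q6-b->q11; q7-a->q12; q7-b->q11; q8-a->q13; q8-b->q11; q9-a->q10; q9-b->q11; q10-a->q0; q10-b->q14; q11-a->q15; q11-b->q14; q12-a->q16; q12-b->q14; q13-a->q0; q13-b->q14; q14-a->q17; q14-b->q2; q15-a->q18; q15-b->q2; q16-a->q1; q16-b->q2; q17-a->q19; q17-b->q4; q18-a->q3; q18-b->q4; q19-a->q6; q19-b->q7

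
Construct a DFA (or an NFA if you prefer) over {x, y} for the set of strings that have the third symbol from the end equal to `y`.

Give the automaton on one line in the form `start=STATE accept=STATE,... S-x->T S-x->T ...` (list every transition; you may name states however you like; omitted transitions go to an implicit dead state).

start=q0 accept=q11,q12,q13,q14 q0-x->q1 q0-y->q2 q1-x->q3 q1-y->q4 q2-x->q5 q2-y->q6 q3-x->q7 q3-y->q8 q4-x->q9 q4-y->q10 q5-x->q11 q5-y->q12 q6-x->q13 q6-y->q14 q7-x->q7 q7-y->q8 q8-x->q9 q8-y->q10 q9-x->q11 q9-y->q12 q10-x->q13 q10-y->q14 q11-x->q7 q11-y->q8 q12-x->q9 q12-y->q10 q13-x->q11 q13-y->q12 q14-x->q13 q14-y->q14

Because acceptance depends on a position counted from the end, the machine has to buffer the most recent 3 symbols. Make each state the string of the last up-to-3 symbols read; on input `x` shift the window left and append `x`. Accept when the buffered window has length 3 and begins with `y`.
15 states suffice.
          x    y  
>  q0     q1   q2 
   q1     q3   q4 
   q2     q5   q6 
   q3     q7   q8 
   q4     q9  q10 
   q5    q11  q12 
   q6    q13  q14 
   q7     q7   q8 
   q8     q9  q10 
   q9    q11  q12 
   q10   q13  q14 
 * q11    q7   q8 
 * q12    q9  q10 
 * q13   q11  q12 
 * q14   q13  q14 
(> = start, * = accepting)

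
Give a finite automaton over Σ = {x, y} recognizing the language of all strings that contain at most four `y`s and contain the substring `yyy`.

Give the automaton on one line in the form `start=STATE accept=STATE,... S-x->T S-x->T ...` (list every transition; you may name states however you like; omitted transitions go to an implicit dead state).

Build one automaton per condition and run them in lockstep. The first has 6 states tracking the count of `y`s, saturating at 5; the second has 4 states tracking whether and how much of `yyy` has been seen. A product state is a pair (one from each), accepting exactly when both do. Equivalent product states are then merged.
        x   y  
>  q0   q0  q1 
   q1   q2  q3 
   q2   q2  q4 
   q3   q5  q6 
   q4   q5  q7 
   q5   q5  q5 
 * q6   q6  q8 
   q7   q5  q8 
 * q8   q8  q5 
(> = start, * = accepting)

start=q0 accept=q6,q8 q0-x->q0 q0-y->q1 q1-x->q2 q1-y->q3 q2-x->q2 q2-y->q4 q3-x->q5 q3-y->q6 q4-x->q5 q4-y->q7 q5-x->q5 q5-y->q5 q6-x->q6 q6-y->q8 q7-x->q5 q7-y->q8 q8-x->q8 q8-y->q5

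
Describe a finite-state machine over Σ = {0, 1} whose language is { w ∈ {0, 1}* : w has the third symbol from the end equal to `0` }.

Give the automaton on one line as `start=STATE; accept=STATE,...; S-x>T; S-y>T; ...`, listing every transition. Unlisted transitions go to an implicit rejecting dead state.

A DFA must remember the last 3 symbols (since which symbol is third-to-last isn't known until the input ends). Use one state per possible window of the last ≤3 symbols; accept from those whose window starts with `0`.
          0    1  
>  s0     s1   s2 
   s1     s3   s4 
   s2     s5   s6 
   s3     s7   s8 
   s4     s9  s10 
   s5    s11  s12 
   s6    s13  s14 
 * s7     s7   s8 
 * s8     s9  s10 
 * s9    s11  s12 
 * s10   s13  s14 
   s11    s7   s8 
   s12    s9  s10 
   s13   s11  s12 
   s14   s13  s14 
(> = start, * = accepting)

start=s0; accept=s7,s8,s9,s10; s0-0>s1; s0-1>s2; s1-0>s3; s1-1>s4; s2-0>s5; s2-1>s6; s3-0>s7; s3-1>s8; s4-0>s9; s4-1>s10; s5-0>s11; s5-1>s12; s6-0>s13; s6-1>s14; s7-0>s7; s7-1>s8; s8-0>s9; s8-1>s10; s9-0>s11; s9-1>s12; s10-0>s13; s10-1>s14; s11-0>s7; s11-1>s8; s12-0>s9; s12-1>s10; s13-0>s11; s13-1>s12; s14-0>s13; s14-1>s14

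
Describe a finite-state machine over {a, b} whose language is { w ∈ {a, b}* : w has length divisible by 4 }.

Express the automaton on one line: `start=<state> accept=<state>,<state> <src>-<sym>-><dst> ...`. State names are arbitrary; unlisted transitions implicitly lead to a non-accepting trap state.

Count input length modulo 4: every symbol advances one step around the cycle S0 → S1 → S2 → S3 → S0. Accept at S0.
With 4 states:
        a   b  
>* S0   S1  S1 
   S1   S2  S2 
   S2   S3  S3 
   S3   S0  S0 
(> = start, * = accepting)

start=S0 accept=S0 S0-a->S1 S0-b->S1 S1-a->S2 S1-b->S2 S2-a->S3 S2-b->S3 S3-a->S0 S3-b->S0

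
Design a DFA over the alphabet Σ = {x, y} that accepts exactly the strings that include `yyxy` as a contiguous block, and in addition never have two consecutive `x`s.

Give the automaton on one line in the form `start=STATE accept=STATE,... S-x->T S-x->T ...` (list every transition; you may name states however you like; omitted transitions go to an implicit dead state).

start=q0 accept=q6,q7 q0-x->q1 q0-y->q2 q1-x->q3 q1-y->q2 q2-x->q1 q2-y->q4 q3-x->q3 q3-y->q3 q4-x->q5 q4-y->q4 q5-x->q3 q5-y->q6 q6-x->q7 q6-y->q6 q7-x->q3 q7-y->q6

Run two small machines in parallel and take their product. One (5 states) tracks whether and how much of `yyxy` has been seen; the other (3 states) tracks partial matches of the forbidden pattern `xx`. Each combined state is a pair, one component from each; accept when both components accept. Minimizing collapses redundant product states.
8 states suffice.
        x   y  
>  q0   q1  q2 
   q1   q3  q2 
   q2   q1  q4 
   q3   q3  q3 
   q4   q5  q4 
   q5   q3  q6 
 * q6   q7  q6 
 * q7   q3  q6 
(> = start, * = accepting)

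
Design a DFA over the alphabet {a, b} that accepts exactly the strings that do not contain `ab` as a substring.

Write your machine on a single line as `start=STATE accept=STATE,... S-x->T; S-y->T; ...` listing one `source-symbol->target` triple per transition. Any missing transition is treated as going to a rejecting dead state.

This is the complement of 'contains `ab`'. Use the same substring-matching states — s0 through s2 holding how much of `ab` has just been matched — but flip the accepting set: everything except the trap s2 accepts.
3 states suffice.
        a   b  
>* s0   s1  s0 
 * s1   s1  s2 
   s2   s2  s2 
(> = start, * = accepting)

start=s0; accept=s0,s1; s0-a->s1; s0-b->s0; s1-a->s1; s1-b->s2; s2-a->s2; s2-b->s2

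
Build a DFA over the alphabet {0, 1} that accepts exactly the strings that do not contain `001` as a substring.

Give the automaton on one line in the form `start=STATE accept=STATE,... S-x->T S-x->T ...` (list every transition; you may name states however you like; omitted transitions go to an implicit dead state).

start=q0 accept=q0,q1,q2 q0-0->q1 q0-1->q0 q1-0->q2 q1-1->q0 q2-0->q2 q2-1->q3 q3-0->q3 q3-1->q3

This is the complement of 'contains `001`'. Use the same substring-matching states — q0 through q3 holding how much of `001` has just been matched — but flip the accepting set: everything except the trap q3 accepts.
With 4 states:
        0   1  
>* q0   q1  q0 
 * q1   q2  q0 
 * q2   q2  q3 
   q3   q3  q3 
(> = start, * = accepting)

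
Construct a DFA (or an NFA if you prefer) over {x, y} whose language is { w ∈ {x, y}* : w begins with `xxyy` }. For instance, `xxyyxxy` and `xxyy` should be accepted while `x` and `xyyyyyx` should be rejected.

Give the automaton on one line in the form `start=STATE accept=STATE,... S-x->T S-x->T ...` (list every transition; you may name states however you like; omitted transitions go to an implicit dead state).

start=s0 accept=s4 s0-x->s1 s0-y->s5 s1-x->s2 s1-y->s5 s2-x->s5 s2-y->s3 s3-x->s5 s3-y->s4 s4-x->s4 s4-y->s4 s5-x->s5 s5-y->s5

Check the first 4 symbols one by one: s0 through s3 record how many have matched `xxyy` so far; any wrong symbol goes to the dead state s5. After all 4 match we enter the accepting sink s4.
6 states suffice.
        x   y  
>  s0   s1  s5 
   s1   s2  s5 
   s2   s5  s3 
   s3   s5  s4 
 * s4   s4  s4 
   s5   s5  s5 
(> = start, * = accepting)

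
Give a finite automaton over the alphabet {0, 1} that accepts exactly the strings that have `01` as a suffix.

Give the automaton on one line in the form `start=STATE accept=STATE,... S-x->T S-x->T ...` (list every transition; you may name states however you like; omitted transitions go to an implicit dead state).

Remember how much of `01` the current input suffix matches. State S0 means no match yet; S1 means the last symbol is `0`; S2 means the last 2 symbols are `01`. Only S2 accepts. On a mismatch, fall back to the longest proper suffix that is still a prefix of `01`.
A 3-state machine:
        0   1  
>  S0   S1  S0 
   S1   S1  S2 
 * S2   S1  S0 
(> = start, * = accepting)

start=S0 accept=S2 S0-0->S1 S0-1->S0 S1-0->S1 S1-1->S2 S2-0->S1 S2-1->S0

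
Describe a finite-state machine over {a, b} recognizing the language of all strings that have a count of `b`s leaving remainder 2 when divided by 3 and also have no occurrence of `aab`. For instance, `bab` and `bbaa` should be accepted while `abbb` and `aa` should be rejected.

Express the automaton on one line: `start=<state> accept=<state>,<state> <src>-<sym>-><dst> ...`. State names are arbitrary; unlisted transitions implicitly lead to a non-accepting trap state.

Run two small machines in parallel and take their product. The first has 3 states tracking the count of `b`s modulo 3; the second has 4 states tracking partial matches of the forbidden pattern `aab`. A product state is a pair (one from each), accepting exactly when both do.
A 12-state machine:
          a    b  
>  S0     S1   S2 
   S1     S3   S2 
   S2     S4   S5 
   S3     S3   S6 
   S4     S7   S5 
 * S5     S8   S0 
   S6     S6   S9 
   S7     S7   S9 
 * S8    S10   S0 
   S9     S9  S11 
 * S10   S10  S11 
   S11   S11   S6 
(> = start, * = accepting)

start=S0 accept=S5,S8,S10 S0-a->S1 S0-b->S2 S1-a->S3 S1-b->S2 S2-a->S4 S2-b->S5 S3-a->S3 S3-b->S6 S4-a->S7 S4-b->S5 S5-a->S8 S5-b->S0 S6-a->S6 S6-b->S9 S7-a->S7 S7-b->S9 S8-a->S10 S8-b->S0 S9-a->S9 S9-b->S11 S10-a->S10 S10-b->S11 S11-a->S11 S11-b->S6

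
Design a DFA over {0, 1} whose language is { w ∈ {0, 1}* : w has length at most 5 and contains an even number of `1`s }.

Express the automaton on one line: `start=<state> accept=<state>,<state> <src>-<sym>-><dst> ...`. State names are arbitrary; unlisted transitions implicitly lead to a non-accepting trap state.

Run two small machines in parallel and take their product. One (7 states) tracks the input length, saturating at 6; the other (2 states) tracks the count of `1`s modulo 2. Each combined state is a pair, one component from each; accept when both components accept.
With 13 states:
          0    1  
>* q0     q1   q2 
 * q1     q3   q4 
   q2     q4   q3 
 * q3     q5   q6 
   q4     q6   q5 
 * q5     q7   q8 
   q6     q8   q7 
 * q7     q9  q10 
   q8    q10   q9 
 * q9    q11  q12 
   q10   q12  q11 
   q11   q11  q12 
   q12   q12  q11 
(> = start, * = accepting)

start=q0 accept=q0,q1,q3,q5,q7,q9 q0-0->q1 q0-1->q2 q1-0->q3 q1-1->q4 q2-0->q4 q2-1->q3 q3-0->q5 q3-1->q6 q4-0->q6 q4-1->q5 q5-0->q7 q5-1->q8 q6-0->q8 q6-1->q7 q7-0->q9 q7-1->q10 q8-0->q10 q8-1->q9 q9-0->q11 q9-1->q12 q10-0->q12 q10-1->q11 q11-0->q11 q11-1->q12 q12-0->q12 q12-1->q11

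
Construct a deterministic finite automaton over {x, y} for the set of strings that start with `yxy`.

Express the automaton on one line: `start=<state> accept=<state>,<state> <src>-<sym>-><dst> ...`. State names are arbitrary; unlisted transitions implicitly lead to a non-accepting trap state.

Walk along `yxy` while the input agrees: from s0 take `y` to s1, and so on. Any deviation drops to the rejecting sink s4. Once s3 is reached the prefix is confirmed and every continuation is accepted.
5 states suffice.
        x   y  
>  s0   s4  s1 
   s1   s2  s4 
   s2   s4  s3 
 * s3   s3  s3 
   s4   s4  s4 
(> = start, * = accepting)

start=s0 accept=s3 s0-x->s4 s0-y->s1 s1-x->s2 s1-y->s4 s2-x->s4 s2-y->s3 s3-x->s3 s3-y->s3 s4-x->s4 s4-y->s4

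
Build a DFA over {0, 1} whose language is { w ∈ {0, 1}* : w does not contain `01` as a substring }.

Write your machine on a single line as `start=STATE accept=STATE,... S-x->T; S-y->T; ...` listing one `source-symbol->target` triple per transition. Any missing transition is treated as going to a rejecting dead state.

start=q0; accept=q0,q1; q0-0->q1; q0-1->q0; q1-0->q1; q1-1->q2; q2-0->q2; q2-1->q2

This is the complement of 'contains `01`'. Use the same substring-matching states — q0 through q2 holding how much of `01` has just been matched — but flip the accepting set: everything except the trap q2 accepts.
With 3 states:
        0   1  
>* q0   q1  q0 
 * q1   q1  q2 
   q2   q2  q2 
(> = start, * = accepting)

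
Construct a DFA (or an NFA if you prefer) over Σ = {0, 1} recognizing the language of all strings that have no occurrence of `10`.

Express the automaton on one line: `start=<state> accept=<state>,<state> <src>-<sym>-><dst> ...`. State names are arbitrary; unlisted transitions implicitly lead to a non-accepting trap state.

Track partial matches of the forbidden pattern `10`. State C is a dead state reached once `10` has occurred; every other state accepts. A means no part of `10` is currently matched.
With 3 states:
       0  1 
>* A   A  B 
 * B   C  B 
   C   C  C 
(> = start, * = accepting)

start=A accept=A,B A-0->A A-1->B B-0->C B-1->B C-0->C C-1->C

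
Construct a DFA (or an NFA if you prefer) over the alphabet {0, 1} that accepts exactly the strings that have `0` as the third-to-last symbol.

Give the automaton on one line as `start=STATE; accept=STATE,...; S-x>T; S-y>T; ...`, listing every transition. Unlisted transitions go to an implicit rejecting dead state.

start=s0; accept=s7,s8,s9,s10; s0-0>s1; s0-1>s2; s1-0>s3; s1-1>s4; s2-0>s5; s2-1>s6; s3-0>s7; s3-1>s8; s4-0>s9; s4-1>s10; s5-0>s11; s5-1>s12; s6-0>s13; s6-1>s14; s7-0>s7; s7-1>s8; s8-0>s9; s8-1>s10; s9-0>s11; s9-1>s12; s10-0>s13; s10-1>s14; s11-0>s7; s11-1>s8; s12-0>s9; s12-1>s10; s13-0>s11; s13-1>s12; s14-0>s13; s14-1>s14

A DFA must remember the last 3 symbols (since which symbol is third-to-last isn't known until the input ends). Use one state per possible window of the last ≤3 symbols; accept from those whose window starts with `0`.
          0    1  
>  s0     s1   s2 
   s1     s3   s4 
   s2     s5   s6 
   s3     s7   s8 
   s4     s9  s10 
   s5    s11  s12 
   s6    s13  s14 
 * s7     s7   s8 
 * s8     s9  s10 
 * s9    s11  s12 
 * s10   s13  s14 
   s11    s7   s8 
   s12    s9  s10 
   s13   s11  s12 
   s14   s13  s14 
(> = start, * = accepting)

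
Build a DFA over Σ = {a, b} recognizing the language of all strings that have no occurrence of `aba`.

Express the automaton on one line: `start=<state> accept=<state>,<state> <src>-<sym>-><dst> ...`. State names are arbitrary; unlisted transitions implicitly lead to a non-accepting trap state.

start=q0 accept=q0,q1,q2 q0-a->q1 q0-b->q0 q1-a->q1 q1-b->q2 q2-a->q3 q2-b->q0 q3-a->q3 q3-b->q3

Track partial matches of the forbidden pattern `aba`. State q3 is a dead state reached once `aba` has occurred; every other state accepts. q0 means no part of `aba` is currently matched.
With 4 states:
        a   b  
>* q0   q1  q0 
 * q1   q1  q2 
 * q2   q3  q0 
   q3   q3  q3 
(> = start, * = accepting)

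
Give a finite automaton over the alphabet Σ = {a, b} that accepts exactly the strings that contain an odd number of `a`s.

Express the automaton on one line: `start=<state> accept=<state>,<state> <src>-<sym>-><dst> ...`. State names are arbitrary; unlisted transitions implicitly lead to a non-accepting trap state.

start=q0 accept=q1 q0-a->q1 q0-b->q0 q1-a->q0 q1-b->q1

Keep the running count of `a`s modulo 2: each `a` advances along the cycle q0 → q1 → q0 while other symbols loop. Accept at q1.
A 2-state machine:
        a   b  
>  q0   q1  q0 
 * q1   q0  q1 
(> = start, * = accepting)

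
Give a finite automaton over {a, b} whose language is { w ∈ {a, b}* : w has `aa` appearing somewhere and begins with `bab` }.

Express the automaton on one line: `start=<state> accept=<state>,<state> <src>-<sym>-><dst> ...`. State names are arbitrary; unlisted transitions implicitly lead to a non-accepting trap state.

Run two small machines in parallel and take their product. The first has 3 states tracking whether and how much of `aa` has been seen; the second has 5 states tracking whether the input so far still matches the prefix `bab`. A product state is a pair (one from each), accepting exactly when both do. After merging equivalent states the machine shrinks.
        a   b  
>  s0   s1  s2 
   s1   s1  s1 
   s2   s3  s1 
   s3   s1  s4 
   s4   s5  s4 
   s5   s6  s4 
 * s6   s6  s6 
(> = start, * = accepting)

start=s0 accept=s6 s0-a->s1 s0-b->s2 s1-a->s1 s1-b->s1 s2-a->s3 s2-b->s1 s3-a->s1 s3-b->s4 s4-a->s5 s4-b->s4 s5-a->s6 s5-b->s4 s6-a->s6 s6-b->s6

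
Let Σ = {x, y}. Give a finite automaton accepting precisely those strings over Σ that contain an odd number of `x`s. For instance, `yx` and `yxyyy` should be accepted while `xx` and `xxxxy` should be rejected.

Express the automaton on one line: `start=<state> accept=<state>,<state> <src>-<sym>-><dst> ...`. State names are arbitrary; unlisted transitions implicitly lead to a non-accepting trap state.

start=q0 accept=q1 q0-x->q1 q0-y->q0 q1-x->q0 q1-y->q1

Keep the running count of `x`s modulo 2: each `x` advances along the cycle q0 → q1 → q0 while other symbols loop. Accept at q1.
A 2-state machine:
        x   y  
>  q0   q1  q0 
 * q1   q0  q1 
(> = start, * = accepting)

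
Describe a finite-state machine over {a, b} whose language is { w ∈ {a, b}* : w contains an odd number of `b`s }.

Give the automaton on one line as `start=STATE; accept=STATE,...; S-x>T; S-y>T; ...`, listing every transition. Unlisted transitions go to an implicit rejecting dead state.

start=S0; accept=S1; S0-a>S0; S0-b>S1; S1-a>S1; S1-b>S0

The only thing that matters is how many `b`s have appeared, reduced mod 2. Use one state per residue: S0 for 0, …, S1 for 1. Reading `b` moves to the next residue; anything else stays put. S1 is accepting.
A 2-state machine:
        a   b  
>  S0   S0  S1 
 * S1   S1  S0 
(> = start, * = accepting)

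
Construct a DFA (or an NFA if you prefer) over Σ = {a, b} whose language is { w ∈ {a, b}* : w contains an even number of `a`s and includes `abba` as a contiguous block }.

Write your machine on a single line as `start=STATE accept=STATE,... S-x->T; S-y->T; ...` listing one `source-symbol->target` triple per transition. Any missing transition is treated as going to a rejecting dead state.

start=S0; accept=S7; S0-a->S1; S0-b->S0; S1-a->S2; S1-b->S3; S2-a->S1; S2-b->S4; S3-a->S2; S3-b->S5; S4-a->S1; S4-b->S6; S5-a->S7; S5-b->S8; S6-a->S9; S6-b->S0; S7-a->S9; S7-b->S7; S8-a->S2; S8-b->S8; S9-a->S7; S9-b->S9

Handle the two conditions separately and then intersect. One (2 states) tracks the count of `a`s modulo 2; the other (5 states) tracks whether and how much of `abba` has been seen. Each combined state is a pair, one component from each; accept when both components accept.
With 10 states:
        a   b  
>  S0   S1  S0 
   S1   S2  S3 
   S2   S1  S4 
   S3   S2  S5 
   S4   S1  S6 
   S5   S7  S8 
   S6   S9  S0 
 * S7   S9  S7 
   S8   S2  S8 
   S9   S7  S9 
(> = start, * = accepting)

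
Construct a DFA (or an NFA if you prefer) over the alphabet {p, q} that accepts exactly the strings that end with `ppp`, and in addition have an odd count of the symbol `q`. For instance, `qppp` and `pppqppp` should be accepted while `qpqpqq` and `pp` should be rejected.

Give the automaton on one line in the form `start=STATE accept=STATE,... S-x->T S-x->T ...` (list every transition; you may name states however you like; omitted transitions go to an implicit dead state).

Handle the two conditions separately and then intersect. One (4 states) tracks how much of the suffix `ppp` has currently been matched; the other (2 states) tracks the count of `q`s modulo 2. Each combined state is a pair, one component from each; accept when both components accept.
With 8 states:
       p  q 
>  A   B  C 
   B   D  C 
   C   E  A 
   D   F  C 
   E   G  A 
   F   F  C 
   G   H  A 
 * H   H  A 
(> = start, * = accepting)

start=A accept=H A-p->B A-q->C B-p->D B-q->C C-p->E C-q->A D-p->F D-q->C E-p->G E-q->A F-p->F F-q->C G-p->H G-q->A H-p->H H-q->A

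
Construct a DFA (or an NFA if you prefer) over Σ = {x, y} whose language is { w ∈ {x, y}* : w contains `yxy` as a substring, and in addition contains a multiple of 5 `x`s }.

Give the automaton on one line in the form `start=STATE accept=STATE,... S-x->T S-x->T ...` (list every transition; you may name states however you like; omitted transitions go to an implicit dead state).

start=A accept=T A-x->B A-y->C B-x->D B-y->E C-x->F C-y->C D-x->G D-y->H E-x->I E-y->E F-x->D F-y->J G-x->K G-y->L H-x->M H-y->H I-x->G I-y->N J-x->N J-y->J K-x->A K-y->O L-x->P L-y->L M-x->K M-y->Q N-x->Q N-y->N O-x->R O-y->O P-x->A P-y->S Q-x->S Q-y->Q R-x->B R-y->T S-x->T S-y->S T-x->J T-y->T

Run two small machines in parallel and take their product. One (4 states) tracks whether and how much of `yxy` has been seen; the other (5 states) tracks the count of `x`s modulo 5. Each combined state is a pair, one component from each; accept when both components accept.
20 states suffice.
       x  y 
>  A   B  C 
   B   D  E 
   C   F  C 
   D   G  H 
   E   I  E 
   F   D  J 
   G   K  L 
   H   M  H 
   I   G  N 
   J   N  J 
   K   A  O 
   L   P  L 
   M   K  Q 
   N   Q  N 
   O   R  O 
   P   A  S 
   Q   S  Q 
   R   B  T 
   S   T  S 
 * T   J  T 
(> = start, * = accepting)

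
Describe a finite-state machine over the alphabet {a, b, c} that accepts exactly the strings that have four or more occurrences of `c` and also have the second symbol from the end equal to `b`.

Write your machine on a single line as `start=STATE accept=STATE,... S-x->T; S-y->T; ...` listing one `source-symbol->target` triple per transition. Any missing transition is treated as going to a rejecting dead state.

start=s0; accept=s6,s8; s0-a->s0; s0-b->s0; s0-c->s1; s1-a->s1; s1-b->s1; s1-c->s2; s2-a->s2; s2-b->s2; s2-c->s3; s3-a->s3; s3-b->s4; s3-c->s5; s4-a->s3; s4-b->s4; s4-c->s6; s5-a->s5; s5-b->s7; s5-c->s5; s6-a->s5; s6-b->s7; s6-c->s5; s7-a->s6; s7-b->s8; s7-c->s6; s8-a->s6; s8-b->s8; s8-c->s6

Build one automaton per condition and run them in lockstep. One (6 states) tracks the count of `c`s, saturating at 5; the other (13 states) tracks the last 2 symbols read. Each combined state is a pair, one component from each; accept when both components accept. After merging equivalent states the machine shrinks.
9 states suffice.
        a   b   c  
>  s0   s0  s0  s1 
   s1   s1  s1  s2 
   s2   s2  s2  s3 
   s3   s3  s4  s5 
   s4   s3  s4  s6 
   s5   s5  s7  s5 
 * s6   s5  s7  s5 
   s7   s6  s8  s6 
 * s8   s6  s8  s6 
(> = start, * = accepting)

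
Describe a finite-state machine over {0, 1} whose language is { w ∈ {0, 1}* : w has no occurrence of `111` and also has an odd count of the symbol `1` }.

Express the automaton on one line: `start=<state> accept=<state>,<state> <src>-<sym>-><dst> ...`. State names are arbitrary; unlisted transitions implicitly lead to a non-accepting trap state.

Run two small machines in parallel and take their product. One (4 states) tracks partial matches of the forbidden pattern `111`; the other (2 states) tracks the count of `1`s modulo 2. Each combined state is a pair, one component from each; accept when both components accept. After merging equivalent states the machine shrinks.
        0   1  
>  s0   s0  s1 
 * s1   s2  s3 
 * s2   s2  s4 
   s3   s0  s5 
   s4   s0  s6 
   s5   s5  s5 
 * s6   s2  s5 
(> = start, * = accepting)

start=s0 accept=s1,s2,s6 s0-0->s0 s0-1->s1 s1-0->s2 s1-1->s3 s2-0->s2 s2-1->s4 s3-0->s0 s3-1->s5 s4-0->s0 s4-1->s6 s5-0->s5 s5-1->s5 s6-0->s2 s6-1->s5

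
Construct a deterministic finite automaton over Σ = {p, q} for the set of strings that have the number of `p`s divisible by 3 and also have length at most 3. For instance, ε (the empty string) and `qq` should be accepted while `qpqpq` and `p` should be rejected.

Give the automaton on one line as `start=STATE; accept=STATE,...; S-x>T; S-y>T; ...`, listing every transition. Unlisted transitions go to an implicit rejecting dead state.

start=S0; accept=S0,S2,S5,S6; S0-p>S1; S0-q>S2; S1-p>S3; S1-q>S4; S2-p>S4; S2-q>S5; S3-p>S6; S3-q>S7; S4-p>S7; S4-q>S8; S5-p>S8; S5-q>S6; S6-p>S9; S6-q>S10; S7-p>S10; S7-q>S11; S8-p>S11; S8-q>S9; S9-p>S11; S9-q>S9; S10-p>S9; S10-q>S10; S11-p>S10; S11-q>S11

Handle the two conditions separately and then intersect. The first has 3 states tracking the count of `p`s modulo 3; the second has 5 states tracking the input length, saturating at 4. A product state is a pair (one from each), accepting exactly when both do.
With 12 states:
          p    q  
>* S0     S1   S2 
   S1     S3   S4 
 * S2     S4   S5 
   S3     S6   S7 
   S4     S7   S8 
 * S5     S8   S6 
 * S6     S9  S10 
   S7    S10  S11 
   S8    S11   S9 
   S9    S11   S9 
   S10    S9  S10 
   S11   S10  S11 
(> = start, * = accepting)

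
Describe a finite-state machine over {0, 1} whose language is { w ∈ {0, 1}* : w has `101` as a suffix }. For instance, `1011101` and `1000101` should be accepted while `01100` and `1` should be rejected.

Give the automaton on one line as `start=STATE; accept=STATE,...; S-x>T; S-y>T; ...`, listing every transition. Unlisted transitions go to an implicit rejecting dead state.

start=S0; accept=S3; S0-0>S0; S0-1>S1; S1-0>S2; S1-1>S1; S2-0>S0; S2-1>S3; S3-0>S2; S3-1>S1

Let each state record the length of the longest suffix of the input read so far that is also a prefix of `101`. S1 means the last symbol is `1`; S2 means the last 2 symbols are `10`; S3 means the last 3 symbols are `101`. Accept only at S3, where the string currently ends in `101`.
With 4 states:
        0   1  
>  S0   S0  S1 
   S1   S2  S1 
   S2   S0  S3 
 * S3   S2  S1 
(> = start, * = accepting)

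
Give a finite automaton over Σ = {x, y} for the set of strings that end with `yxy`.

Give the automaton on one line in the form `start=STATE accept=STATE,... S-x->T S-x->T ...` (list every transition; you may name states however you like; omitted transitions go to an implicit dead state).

Remember how much of `yxy` the current input suffix matches. State q0 means no match yet; q1 means the last symbol is `y`; q2 means the last 2 symbols are `yx`; q3 means the last 3 symbols are `yxy`. Only q3 accepts. On a mismatch, fall back to the longest proper suffix that is still a prefix of `yxy`.
        x   y  
>  q0   q0  q1 
   q1   q2  q1 
   q2   q0  q3 
 * q3   q2  q1 
(> = start, * = accepting)

start=q0 accept=q3 q0-x->q0 q0-y->q1 q1-x->q2 q1-y->q1 q2-x->q0 q2-y->q3 q3-x->q2 q3-y->q1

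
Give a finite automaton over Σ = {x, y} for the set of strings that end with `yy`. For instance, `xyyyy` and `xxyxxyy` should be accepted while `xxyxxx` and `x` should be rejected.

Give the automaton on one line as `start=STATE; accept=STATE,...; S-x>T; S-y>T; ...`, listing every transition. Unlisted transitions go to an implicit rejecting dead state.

start=q0; accept=q2; q0-x>q0; q0-y>q1; q1-x>q0; q1-y>q2; q2-x>q0; q2-y>q2

Remember how much of `yy` the current input suffix matches. State q0 means no match yet; q1 means the last symbol is `y`; q2 means the last 2 symbols are `yy`. Only q2 accepts. On a mismatch, fall back to the longest proper suffix that is still a prefix of `yy`.
        x   y  
>  q0   q0  q1 
   q1   q0  q2 
 * q2   q0  q2 
(> = start, * = accepting)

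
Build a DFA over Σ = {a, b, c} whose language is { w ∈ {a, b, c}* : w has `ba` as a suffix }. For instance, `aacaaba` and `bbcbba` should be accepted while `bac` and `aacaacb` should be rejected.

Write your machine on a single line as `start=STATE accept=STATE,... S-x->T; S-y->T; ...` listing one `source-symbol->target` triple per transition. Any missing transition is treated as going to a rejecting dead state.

Remember how much of `ba` the current input suffix matches. State q0 means no match yet; q1 means the last symbol is `b`; q2 means the last 2 symbols are `ba`. Only q2 accepts. On a mismatch, fall back to the longest proper suffix that is still a prefix of `ba`.
A 3-state machine:
        a   b   c  
>  q0   q0  q1  q0 
   q1   q2  q1  q0 
 * q2   q0  q1  q0 
(> = start, * = accepting)

start=q0; accept=q2; q0-a->q0; q0-b->q1; q0-c->q0; q1-a->q2; q1-b->q1; q1-c->q0; q2-a->q0; q2-b->q1; q2-c->q0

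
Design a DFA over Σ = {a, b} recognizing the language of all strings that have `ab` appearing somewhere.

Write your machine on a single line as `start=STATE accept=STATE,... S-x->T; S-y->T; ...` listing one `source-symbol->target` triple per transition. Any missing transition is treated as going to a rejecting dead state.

States s0..s1 record the length of the longest prefix of `ab` that matches the current input suffix. Reaching s2 means `ab` has been seen, and we stay there forever. Accept from s2.
A 3-state machine:
        a   b  
>  s0   s1  s0 
   s1   s1  s2 
 * s2   s2  s2 
(> = start, * = accepting)

start=s0; accept=s2; s0-a->s1; s0-b->s0; s1-a->s1; s1-b->s2; s2-a->s2; s2-b->s2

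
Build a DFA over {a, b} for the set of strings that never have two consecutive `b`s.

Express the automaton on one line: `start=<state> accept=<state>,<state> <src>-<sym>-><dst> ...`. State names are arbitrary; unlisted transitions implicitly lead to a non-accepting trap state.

start=q0 accept=q0,q1 q0-a->q0 q0-b->q1 q1-a->q0 q1-b->q2 q2-a->q2 q2-b->q2

This is the complement of 'contains `bb`'. Use the same substring-matching states — q0 through q2 holding how much of `bb` has just been matched — but flip the accepting set: everything except the trap q2 accepts.
        a   b  
>* q0   q0  q1 
 * q1   q0  q2 
   q2   q2  q2 
(> = start, * = accepting)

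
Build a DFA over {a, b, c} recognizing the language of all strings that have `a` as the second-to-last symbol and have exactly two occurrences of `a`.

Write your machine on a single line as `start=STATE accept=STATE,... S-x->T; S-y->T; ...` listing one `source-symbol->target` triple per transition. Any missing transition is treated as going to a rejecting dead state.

start=S0; accept=S2,S5; S0-a->S1; S0-b->S0; S0-c->S0; S1-a->S2; S1-b->S3; S1-c->S3; S2-a->S4; S2-b->S5; S2-c->S5; S3-a->S6; S3-b->S3; S3-c->S3; S4-a->S4; S4-b->S4; S4-c->S4; S5-a->S4; S5-b->S4; S5-c->S4; S6-a->S4; S6-b->S5; S6-c->S5

Build one automaton per condition and run them in lockstep. The first has 13 states tracking the last 2 symbols read; the second has 4 states tracking the count of `a`s, saturating at 3. A product state is a pair (one from each), accepting exactly when both do. Equivalent product states are then merged.
A 7-state machine:
        a   b   c  
>  S0   S1  S0  S0 
   S1   S2  S3  S3 
 * S2   S4  S5  S5 
   S3   S6  S3  S3 
   S4   S4  S4  S4 
 * S5   S4  S4  S4 
   S6   S4  S5  S5 
(> = start, * = accepting)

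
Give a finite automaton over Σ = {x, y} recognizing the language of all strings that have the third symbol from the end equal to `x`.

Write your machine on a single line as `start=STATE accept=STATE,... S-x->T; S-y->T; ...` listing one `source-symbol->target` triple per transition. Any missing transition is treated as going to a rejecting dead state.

start=q0; accept=q7,q8,q9,q10; q0-x->q1; q0-y->q2; q1-x->q3; q1-y->q4; q2-x->q5; q2-y->q6; q3-x->q7; q3-y->q8; q4-x->q9; q4-y->q10; q5-x->q11; q5-y->q12; q6-x->q13; q6-y->q14; q7-x->q7; q7-y->q8; q8-x->q9; q8-y->q10; q9-x->q11; q9-y->q12; q10-x->q13; q10-y->q14; q11-x->q7; q11-y->q8; q12-x->q9; q12-y->q10; q13-x->q11; q13-y->q12; q14-x->q13; q14-y->q14

A DFA must remember the last 3 symbols (since which symbol is third-to-last isn't known until the input ends). Use one state per possible window of the last ≤3 symbols; accept from those whose window starts with `x`.
          x    y  
>  q0     q1   q2 
   q1     q3   q4 
   q2     q5   q6 
   q3     q7   q8 
   q4     q9  q10 
   q5    q11  q12 
   q6    q13  q14 
 * q7     q7   q8 
 * q8     q9  q10 
 * q9    q11  q12 
 * q10   q13  q14 
   q11    q7   q8 
   q12    q9  q10 
   q13   q11  q12 
   q14   q13  q14 
(> = start, * = accepting)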